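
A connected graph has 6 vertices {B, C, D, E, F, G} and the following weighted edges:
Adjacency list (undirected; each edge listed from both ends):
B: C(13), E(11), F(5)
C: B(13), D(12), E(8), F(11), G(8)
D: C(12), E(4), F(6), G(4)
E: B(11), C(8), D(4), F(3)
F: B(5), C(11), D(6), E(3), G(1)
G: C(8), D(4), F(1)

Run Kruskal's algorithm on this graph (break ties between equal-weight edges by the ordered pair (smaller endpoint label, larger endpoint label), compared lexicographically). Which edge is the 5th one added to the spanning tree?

C-E

Kruskal's algorithm — process edges by increasing weight (ties by edge label):
F–G (1): add. Components now {B} {C} {D} {E} {F,G}
E–F (3): add. Components now {B} {C} {D} {E,F,G}
D–E (4): add. Components now {B} {C} {D,E,F,G}
D–G (4): skip — D and G already connected.
B–F (5): add. Components now {B,D,E,F,G} {C}
D–F (6): skip — D and F already connected.
C–E (8): add. Components now {B,C,D,E,F,G}
The 5th edge added is C–E.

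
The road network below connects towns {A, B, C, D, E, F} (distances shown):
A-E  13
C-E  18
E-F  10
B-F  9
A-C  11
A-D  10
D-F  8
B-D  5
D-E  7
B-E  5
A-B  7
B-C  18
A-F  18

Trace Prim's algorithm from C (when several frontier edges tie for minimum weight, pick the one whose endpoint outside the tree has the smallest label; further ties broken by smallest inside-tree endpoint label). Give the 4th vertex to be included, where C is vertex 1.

D

Grow the tree from C using Prim:
Step 1: cheapest edge leaving the tree is A-C (11); add A.
Step 2: cheapest edge leaving the tree is A-B (7); add B.
Step 3: cheapest edge leaving the tree is B-D (5); add D.
Step 4: cheapest edge leaving the tree is B-E (5); add E.
Step 5: cheapest edge leaving the tree is D-F (8); add F.
Vertex order: C, A, B, D, E, F. The 4th vertex is D.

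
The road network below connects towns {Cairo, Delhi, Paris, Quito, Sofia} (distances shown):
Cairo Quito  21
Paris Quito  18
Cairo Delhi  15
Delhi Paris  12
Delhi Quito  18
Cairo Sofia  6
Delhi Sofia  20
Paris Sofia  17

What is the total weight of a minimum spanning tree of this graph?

51

Prim, starting at Cairo.
Step 1: frontier [Cairo Sofia 6, Cairo Delhi 15, Cairo Quito 21] → take Cairo Sofia (6); add Sofia.
Step 2: frontier [Cairo Delhi 15, Cairo Quito 21, Paris Sofia 17, Delhi Sofia 20] → take Cairo Delhi (15); add Delhi.
Step 3: frontier [Cairo Quito 21, Delhi Paris 12, Delhi Quito 18, Paris Sofia 17] → take Delhi Paris (12); add Paris.
Step 4: frontier [Cairo Quito 21, Delhi Quito 18, Paris Quito 18] → take Delhi Quito (18); add Quito.
MST edges: Cairo Sofia, Cairo Delhi, Delhi Paris, Delhi Quito; total weight 6+15+12+18 = 51.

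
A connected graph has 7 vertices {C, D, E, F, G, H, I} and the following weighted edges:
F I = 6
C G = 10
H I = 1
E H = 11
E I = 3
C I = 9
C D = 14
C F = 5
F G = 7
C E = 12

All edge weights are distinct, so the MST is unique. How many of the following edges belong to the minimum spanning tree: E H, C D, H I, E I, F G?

Kruskal: consider edges lightest-first.
H I (1): add — endpoints in different components.
E I (3): add — endpoints in different components.
C F (5): add — endpoints in different components.
F I (6): add — endpoints in different components.
F G (7): add — endpoints in different components.
C I (9): skip — C and I already connected.
C G (10): skip — C and G already connected.
E H (11): skip — E and H already connected.
C E (12): skip — C and E already connected.
C D (14): add — endpoints in different components.
MST edge set: {H I, E I, C F, F I, F G, C D}.
Of the listed edges, {C D, H I, E I, F G} are in the MST → 4.

4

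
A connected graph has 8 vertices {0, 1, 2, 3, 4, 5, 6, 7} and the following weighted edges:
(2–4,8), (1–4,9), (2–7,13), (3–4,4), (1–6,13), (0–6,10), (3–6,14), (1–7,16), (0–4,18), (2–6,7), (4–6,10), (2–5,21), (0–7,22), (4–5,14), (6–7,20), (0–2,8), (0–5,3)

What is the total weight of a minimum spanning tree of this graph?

Grow the tree from 7 using Prim:
Step 1: cheapest edge leaving the tree is 2–7 (13); add 2.
Step 2: cheapest edge leaving the tree is 2–6 (7); add 6.
Step 3: cheapest edge leaving the tree is 0–2 (8); add 0.
Step 4: cheapest edge leaving the tree is 0–5 (3); add 5.
Step 5: cheapest edge leaving the tree is 2–4 (8); add 4.
Step 6: cheapest edge leaving the tree is 3–4 (4); add 3.
Step 7: cheapest edge leaving the tree is 1–4 (9); add 1.
MST edges: 2–7, 2–6, 0–2, 0–5, 2–4, 3–4, 1–4; total weight 13+7+8+3+8+4+9 = 52.

52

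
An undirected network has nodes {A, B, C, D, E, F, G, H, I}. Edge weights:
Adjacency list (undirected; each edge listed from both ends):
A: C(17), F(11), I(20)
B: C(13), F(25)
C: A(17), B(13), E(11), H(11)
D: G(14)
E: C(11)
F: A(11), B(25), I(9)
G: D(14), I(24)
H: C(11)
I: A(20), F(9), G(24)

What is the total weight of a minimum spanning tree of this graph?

Kruskal's algorithm — process edges by increasing weight (ties by edge label):
F—I (9): add — endpoints in different components.
A—F (11): add — endpoints in different components.
C—E (11): add — endpoints in different components.
C—H (11): add — endpoints in different components.
B—C (13): add — endpoints in different components.
D—G (14): add — endpoints in different components.
A—C (17): add — endpoints in different components.
A—I (20): skip — A and I already connected.
G—I (24): add — endpoints in different components.
MST edges: F—I, A—F, C—E, C—H, B—C, D—G, A—C, G—I; total weight 9+11+11+11+13+14+17+24 = 110.

110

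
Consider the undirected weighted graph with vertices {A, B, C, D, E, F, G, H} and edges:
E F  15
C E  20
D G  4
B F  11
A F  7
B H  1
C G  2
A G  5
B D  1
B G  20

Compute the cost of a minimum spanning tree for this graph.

Prim, starting at F.
Step 1: cheapest edge leaving the tree is A F (7); add A.
Step 2: cheapest edge leaving the tree is A G (5); add G.
Step 3: cheapest edge leaving the tree is C G (2); add C.
Step 4: cheapest edge leaving the tree is D G (4); add D.
Step 5: cheapest edge leaving the tree is B D (1); add B.
Step 6: cheapest edge leaving the tree is B H (1); add H.
Step 7: cheapest edge leaving the tree is E F (15); add E.
MST edges: A F, A G, C G, D G, B D, B H, E F; total weight 7+5+2+4+1+1+15 = 35.

35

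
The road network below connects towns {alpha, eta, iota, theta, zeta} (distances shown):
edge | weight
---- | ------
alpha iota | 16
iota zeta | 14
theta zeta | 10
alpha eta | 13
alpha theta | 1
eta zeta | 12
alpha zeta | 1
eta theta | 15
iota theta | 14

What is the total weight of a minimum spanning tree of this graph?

28

Prim, starting at theta.
Step 1: cheapest edge leaving the tree is alpha theta (1); add alpha.
Step 2: cheapest edge leaving the tree is alpha zeta (1); add zeta.
Step 3: cheapest edge leaving the tree is eta zeta (12); add eta.
Step 4: cheapest edge leaving the tree is iota theta (14); add iota.
MST edges: alpha theta, alpha zeta, eta zeta, iota theta; total weight 1+1+12+14 = 28.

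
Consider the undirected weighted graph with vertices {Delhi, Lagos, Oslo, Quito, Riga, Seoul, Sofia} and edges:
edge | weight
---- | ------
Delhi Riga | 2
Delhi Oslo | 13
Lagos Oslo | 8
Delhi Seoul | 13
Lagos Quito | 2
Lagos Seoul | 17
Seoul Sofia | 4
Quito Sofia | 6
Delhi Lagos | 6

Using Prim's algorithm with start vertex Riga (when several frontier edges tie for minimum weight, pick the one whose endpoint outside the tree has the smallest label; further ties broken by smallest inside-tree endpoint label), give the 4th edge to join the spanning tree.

Quito-Sofia

Prim's algorithm from Riga:
Step 1: cheapest edge leaving the tree is Delhi Riga (2); add Delhi.
Step 2: cheapest edge leaving the tree is Delhi Lagos (6); add Lagos.
Step 3: cheapest edge leaving the tree is Lagos Quito (2); add Quito.
Step 4: cheapest edge leaving the tree is Quito Sofia (6); add Sofia.
Step 5: cheapest edge leaving the tree is Seoul Sofia (4); add Seoul.
Step 6: cheapest edge leaving the tree is Lagos Oslo (8); add Oslo.
The 4th edge added is Quito Sofia.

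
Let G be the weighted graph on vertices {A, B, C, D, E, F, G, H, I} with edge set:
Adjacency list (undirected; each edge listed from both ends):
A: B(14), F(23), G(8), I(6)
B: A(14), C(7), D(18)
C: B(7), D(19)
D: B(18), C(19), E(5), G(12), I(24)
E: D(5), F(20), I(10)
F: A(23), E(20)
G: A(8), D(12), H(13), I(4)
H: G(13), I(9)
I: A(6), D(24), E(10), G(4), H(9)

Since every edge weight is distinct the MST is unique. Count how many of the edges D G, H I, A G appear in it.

Kruskal's algorithm — process edges by increasing weight (ties by edge label):
G I (4): add — endpoints in different components.
D E (5): add — endpoints in different components.
A I (6): add — endpoints in different components.
B C (7): add — endpoints in different components.
A G (8): skip — A and G already connected.
H I (9): add — endpoints in different components.
E I (10): add — endpoints in different components.
D G (12): skip — D and G already connected.
G H (13): skip — G and H already connected.
A B (14): add — endpoints in different components.
B D (18): skip — B and D already connected.
C D (19): skip — C and D already connected.
E F (20): add — endpoints in different components.
MST edge set: {G I, D E, A I, B C, H I, E I, A B, E F}.
Of the listed edges, {H I} are in the MST → 1.

1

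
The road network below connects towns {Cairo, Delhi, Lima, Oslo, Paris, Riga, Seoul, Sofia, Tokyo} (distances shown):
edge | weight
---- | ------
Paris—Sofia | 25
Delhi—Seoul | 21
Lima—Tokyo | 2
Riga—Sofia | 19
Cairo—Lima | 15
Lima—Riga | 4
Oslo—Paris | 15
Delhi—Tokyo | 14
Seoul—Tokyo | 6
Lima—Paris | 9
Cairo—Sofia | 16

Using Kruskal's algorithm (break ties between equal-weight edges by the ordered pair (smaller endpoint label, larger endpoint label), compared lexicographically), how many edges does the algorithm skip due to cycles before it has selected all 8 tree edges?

Kruskal: consider edges lightest-first.
Lima—Tokyo (2): add — endpoints in different components.
Lima—Riga (4): add — endpoints in different components.
Seoul—Tokyo (6): add — endpoints in different components.
Lima—Paris (9): add — endpoints in different components.
Delhi—Tokyo (14): add — endpoints in different components.
Cairo—Lima (15): add — endpoints in different components.
Oslo—Paris (15): add — endpoints in different components.
Cairo—Sofia (16): add — endpoints in different components.
Edges rejected before the tree was complete: 0.

0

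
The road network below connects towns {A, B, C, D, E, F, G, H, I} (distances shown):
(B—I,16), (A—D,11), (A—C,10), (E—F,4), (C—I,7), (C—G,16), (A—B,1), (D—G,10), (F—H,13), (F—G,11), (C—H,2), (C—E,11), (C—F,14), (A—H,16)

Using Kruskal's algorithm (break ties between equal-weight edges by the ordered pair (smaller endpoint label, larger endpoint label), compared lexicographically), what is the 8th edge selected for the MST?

Kruskal: consider edges lightest-first.
A—B (1): add — endpoints in different components.
C—H (2): add — endpoints in different components.
E—F (4): add — endpoints in different components.
C—I (7): add — endpoints in different components.
A—C (10): add — endpoints in different components.
D—G (10): add — endpoints in different components.
A—D (11): add — endpoints in different components.
C—E (11): add — endpoints in different components.
The 8th edge added is C—E.

C-E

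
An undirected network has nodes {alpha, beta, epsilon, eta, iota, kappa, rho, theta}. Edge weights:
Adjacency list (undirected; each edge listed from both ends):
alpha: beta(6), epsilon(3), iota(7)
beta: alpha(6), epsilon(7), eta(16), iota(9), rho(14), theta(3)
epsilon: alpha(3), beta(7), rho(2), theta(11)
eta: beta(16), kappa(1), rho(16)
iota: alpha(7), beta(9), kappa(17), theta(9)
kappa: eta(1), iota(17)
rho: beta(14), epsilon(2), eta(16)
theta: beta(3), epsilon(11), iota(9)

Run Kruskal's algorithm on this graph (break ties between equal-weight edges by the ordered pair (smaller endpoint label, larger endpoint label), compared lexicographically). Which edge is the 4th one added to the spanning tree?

Kruskal's algorithm — process edges by increasing weight (ties by edge label):
eta–kappa (1): add — endpoints in different components.
epsilon–rho (2): add — endpoints in different components.
alpha–epsilon (3): add — endpoints in different components.
beta–theta (3): add — endpoints in different components.
alpha–beta (6): add — endpoints in different components.
alpha–iota (7): add — endpoints in different components.
beta–epsilon (7): skip — epsilon and beta already connected.
beta–iota (9): skip — iota and beta already connected.
iota–theta (9): skip — theta and iota already connected.
epsilon–theta (11): skip — theta and epsilon already connected.
beta–rho (14): skip — rho and beta already connected.
beta–eta (16): add — endpoints in different components.
The 4th edge added is beta–theta.

beta-theta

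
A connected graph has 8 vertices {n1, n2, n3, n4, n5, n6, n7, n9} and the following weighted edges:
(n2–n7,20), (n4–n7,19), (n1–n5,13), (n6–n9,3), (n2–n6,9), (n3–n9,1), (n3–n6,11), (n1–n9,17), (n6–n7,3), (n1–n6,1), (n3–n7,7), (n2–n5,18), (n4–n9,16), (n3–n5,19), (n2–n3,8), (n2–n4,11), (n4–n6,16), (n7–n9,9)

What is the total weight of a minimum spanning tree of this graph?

Kruskal: consider edges lightest-first.
n1–n6 (1): add — endpoints in different components.
n3–n9 (1): add — endpoints in different components.
n6–n7 (3): add — endpoints in different components.
n6–n9 (3): add — endpoints in different components.
n3–n7 (7): skip — n7 and n3 already connected.
n2–n3 (8): add — endpoints in different components.
n2–n6 (9): skip — n2 and n6 already connected.
n7–n9 (9): skip — n7 and n9 already connected.
n2–n4 (11): add — endpoints in different components.
n3–n6 (11): skip — n6 and n3 already connected.
n1–n5 (13): add — endpoints in different components.
MST edges: n1–n6, n3–n9, n6–n7, n6–n9, n2–n3, n2–n4, n1–n5; total weight 1+1+3+3+8+11+13 = 40.

40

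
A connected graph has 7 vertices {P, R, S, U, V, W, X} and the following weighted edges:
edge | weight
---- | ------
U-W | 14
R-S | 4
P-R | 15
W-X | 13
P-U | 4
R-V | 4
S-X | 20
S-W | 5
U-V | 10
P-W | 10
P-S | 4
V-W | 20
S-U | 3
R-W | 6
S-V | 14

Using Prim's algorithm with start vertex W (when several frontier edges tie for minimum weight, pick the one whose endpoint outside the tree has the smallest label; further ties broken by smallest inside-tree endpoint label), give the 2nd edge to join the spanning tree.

S-U

Prim's algorithm from W:
Step 1: cheapest edge leaving the tree is S-W (5); add S.
Step 2: cheapest edge leaving the tree is S-U (3); add U.
Step 3: cheapest edge leaving the tree is P-S (4); add P.
Step 4: cheapest edge leaving the tree is R-S (4); add R.
Step 5: cheapest edge leaving the tree is R-V (4); add V.
Step 6: cheapest edge leaving the tree is W-X (13); add X.
The 2nd edge added is S-U.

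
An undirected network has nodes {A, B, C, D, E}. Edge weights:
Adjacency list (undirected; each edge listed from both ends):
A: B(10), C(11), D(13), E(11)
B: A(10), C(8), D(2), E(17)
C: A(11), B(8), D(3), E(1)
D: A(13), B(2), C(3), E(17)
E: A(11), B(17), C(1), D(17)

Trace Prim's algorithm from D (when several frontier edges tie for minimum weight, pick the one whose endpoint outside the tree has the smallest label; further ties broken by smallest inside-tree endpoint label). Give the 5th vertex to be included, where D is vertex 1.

Prim's algorithm from D:
Step 1: frontier [B—D 2, C—D 3, A—D 13, D—E 17] → take B—D (2); add B.
Step 2: frontier [B—C 8, A—B 10, B—E 17, C—D 3, A—D 13, D—E 17] → take C—D (3); add C.
Step 3: frontier [A—B 10, B—E 17, C—E 1, A—C 11, A—D 13, D—E 17] → take C—E (1); add E.
Step 4: frontier [A—B 10, A—C 11, A—D 13, A—E 11] → take A—B (10); add A.
Vertex order: D, B, C, E, A. The 5th vertex is A.

A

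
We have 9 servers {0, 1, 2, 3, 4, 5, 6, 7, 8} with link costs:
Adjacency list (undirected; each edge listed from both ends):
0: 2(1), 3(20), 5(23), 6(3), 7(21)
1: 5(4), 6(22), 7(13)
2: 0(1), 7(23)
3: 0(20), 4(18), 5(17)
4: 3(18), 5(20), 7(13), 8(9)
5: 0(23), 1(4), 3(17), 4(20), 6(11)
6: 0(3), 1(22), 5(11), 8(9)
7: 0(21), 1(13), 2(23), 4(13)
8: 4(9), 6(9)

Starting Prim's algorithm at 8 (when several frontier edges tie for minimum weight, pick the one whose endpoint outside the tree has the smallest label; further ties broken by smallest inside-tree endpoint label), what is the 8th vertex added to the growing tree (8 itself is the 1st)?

Grow the tree from 8 using Prim:
Step 1: cheapest edge leaving the tree is 4-8 (9); add 4.
Step 2: cheapest edge leaving the tree is 6-8 (9); add 6.
Step 3: cheapest edge leaving the tree is 0-6 (3); add 0.
Step 4: cheapest edge leaving the tree is 0-2 (1); add 2.
Step 5: cheapest edge leaving the tree is 5-6 (11); add 5.
Step 6: cheapest edge leaving the tree is 1-5 (4); add 1.
Step 7: cheapest edge leaving the tree is 1-7 (13); add 7.
Step 8: cheapest edge leaving the tree is 3-5 (17); add 3.
Vertex order: 8, 4, 6, 0, 2, 5, 1, 7, 3. The 8th vertex is 7.

7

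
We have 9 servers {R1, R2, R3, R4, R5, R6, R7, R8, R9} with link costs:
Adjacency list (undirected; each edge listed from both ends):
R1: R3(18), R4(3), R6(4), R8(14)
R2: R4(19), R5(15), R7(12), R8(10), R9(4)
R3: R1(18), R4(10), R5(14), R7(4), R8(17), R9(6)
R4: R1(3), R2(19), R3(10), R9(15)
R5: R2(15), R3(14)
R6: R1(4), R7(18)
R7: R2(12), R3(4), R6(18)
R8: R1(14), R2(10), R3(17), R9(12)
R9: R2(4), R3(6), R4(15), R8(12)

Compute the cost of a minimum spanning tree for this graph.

Kruskal: consider edges lightest-first.
R1–R4 (3): add — endpoints in different components.
R1–R6 (4): add — endpoints in different components.
R2–R9 (4): add — endpoints in different components.
R3–R7 (4): add — endpoints in different components.
R3–R9 (6): add — endpoints in different components.
R2–R8 (10): add — endpoints in different components.
R3–R4 (10): add — endpoints in different components.
R2–R7 (12): skip — R7 and R2 already connected.
R8–R9 (12): skip — R9 and R8 already connected.
R1–R8 (14): skip — R1 and R8 already connected.
R3–R5 (14): add — endpoints in different components.
MST edges: R1–R4, R1–R6, R2–R9, R3–R7, R3–R9, R2–R8, R3–R4, R3–R5; total weight 3+4+4+4+6+10+10+14 = 55.

55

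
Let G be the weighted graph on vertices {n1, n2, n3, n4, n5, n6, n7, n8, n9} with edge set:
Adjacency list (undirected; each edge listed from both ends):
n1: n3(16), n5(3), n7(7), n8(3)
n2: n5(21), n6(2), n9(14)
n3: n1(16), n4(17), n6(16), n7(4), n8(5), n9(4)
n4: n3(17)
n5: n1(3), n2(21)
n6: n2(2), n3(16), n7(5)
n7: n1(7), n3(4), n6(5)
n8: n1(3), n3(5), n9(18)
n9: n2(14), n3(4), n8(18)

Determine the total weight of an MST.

43

Prim's algorithm from n9:
Step 1: frontier [n3–n9 4, n2–n9 14, n8–n9 18] → take n3–n9 (4); add n3.
Step 2: frontier [n3–n7 4, n3–n8 5, n1–n3 16, n3–n6 16, n3–n4 17, n2–n9 14, n8–n9 18] → take n3–n7 (4); add n7.
Step 3: frontier [n3–n8 5, n1–n3 16, n3–n6 16, n3–n4 17, n6–n7 5, n1–n7 7, n2–n9 14, n8–n9 18] → take n6–n7 (5); add n6.
Step 4: frontier [n3–n8 5, n1–n3 16, n3–n4 17, n2–n6 2, n1–n7 7, n2–n9 14, n8–n9 18] → take n2–n6 (2); add n2.
Step 5: frontier [n2–n5 21, n3–n8 5, n1–n3 16, n3–n4 17, n1–n7 7, n8–n9 18] → take n3–n8 (5); add n8.
Step 6: frontier [n2–n5 21, n1–n3 16, n3–n4 17, n1–n7 7, n1–n8 3] → take n1–n8 (3); add n1.
Step 7: frontier [n1–n5 3, n2–n5 21, n3–n4 17] → take n1–n5 (3); add n5.
Step 8: frontier [n3–n4 17] → take n3–n4 (17); add n4.
MST edges: n3–n9, n3–n7, n6–n7, n2–n6, n3–n8, n1–n8, n1–n5, n3–n4; total weight 4+4+5+2+5+3+3+17 = 43.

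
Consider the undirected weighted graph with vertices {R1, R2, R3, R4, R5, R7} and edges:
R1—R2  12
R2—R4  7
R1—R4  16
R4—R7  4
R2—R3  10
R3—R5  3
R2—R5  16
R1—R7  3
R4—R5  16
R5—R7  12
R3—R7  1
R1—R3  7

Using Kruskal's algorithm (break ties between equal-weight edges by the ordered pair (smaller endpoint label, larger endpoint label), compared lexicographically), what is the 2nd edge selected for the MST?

Kruskal: consider edges lightest-first.
R3—R7 (1): add. Components now {R3,R7} {R4} {R2} {R5} {R1}
R1—R7 (3): add. Components now {R1,R3,R7} {R4} {R2} {R5}
R3—R5 (3): add. Components now {R1,R3,R5,R7} {R4} {R2}
R4—R7 (4): add. Components now {R1,R3,R4,R5,R7} {R2}
R1—R3 (7): skip — R3 and R1 already connected.
R2—R4 (7): add. Components now {R1,R2,R3,R4,R5,R7}
The 2nd edge added is R1—R7.

R1-R7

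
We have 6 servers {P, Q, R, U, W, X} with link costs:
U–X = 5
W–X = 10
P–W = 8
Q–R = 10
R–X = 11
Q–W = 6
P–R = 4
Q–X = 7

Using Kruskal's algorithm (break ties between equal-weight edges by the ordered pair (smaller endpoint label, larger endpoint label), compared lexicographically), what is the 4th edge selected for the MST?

Q-X

Kruskal's algorithm — process edges by increasing weight (ties by edge label):
P–R (4): add. Components now {P,R} {U} {Q} {X} {W}
U–X (5): add. Components now {P,R} {U,X} {Q} {W}
Q–W (6): add. Components now {P,R} {U,X} {Q,W}
Q–X (7): add. Components now {P,R} {Q,U,W,X}
P–W (8): add. Components now {P,Q,R,U,W,X}
The 4th edge added is Q–X.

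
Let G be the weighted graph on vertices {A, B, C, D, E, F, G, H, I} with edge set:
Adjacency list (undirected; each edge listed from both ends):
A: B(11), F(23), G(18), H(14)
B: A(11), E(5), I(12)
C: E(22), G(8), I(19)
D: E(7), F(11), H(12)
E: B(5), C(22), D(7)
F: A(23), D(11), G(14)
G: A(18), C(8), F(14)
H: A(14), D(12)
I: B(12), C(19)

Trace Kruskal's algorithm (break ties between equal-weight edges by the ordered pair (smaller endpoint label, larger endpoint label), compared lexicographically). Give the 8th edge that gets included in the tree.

Kruskal's algorithm — process edges by increasing weight (ties by edge label):
B–E (5): add — endpoints in different components.
D–E (7): add — endpoints in different components.
C–G (8): add — endpoints in different components.
A–B (11): add — endpoints in different components.
D–F (11): add — endpoints in different components.
B–I (12): add — endpoints in different components.
D–H (12): add — endpoints in different components.
A–H (14): skip — A and H already connected.
F–G (14): add — endpoints in different components.
The 8th edge added is F–G.

F-G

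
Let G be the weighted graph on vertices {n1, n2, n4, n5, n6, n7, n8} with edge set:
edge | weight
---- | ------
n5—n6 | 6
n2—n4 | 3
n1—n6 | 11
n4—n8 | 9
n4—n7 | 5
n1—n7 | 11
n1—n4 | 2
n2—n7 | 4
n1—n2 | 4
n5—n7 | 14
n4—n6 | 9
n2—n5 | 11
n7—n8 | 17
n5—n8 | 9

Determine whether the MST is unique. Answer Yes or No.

Kruskal's algorithm — process edges by increasing weight (ties by edge label):
n1—n4 (2): add. Components now {n2} {n1,n4} {n6} {n8} {n7} {n5}
n2—n4 (3): add. Components now {n1,n2,n4} {n6} {n8} {n7} {n5}
n1—n2 (4): skip — n2 and n1 already connected.
n2—n7 (4): add. Components now {n1,n2,n4,n7} {n6} {n8} {n5}
n4—n7 (5): skip — n4 and n7 already connected.
n5—n6 (6): add. Components now {n1,n2,n4,n7} {n5,n6} {n8}
n4—n6 (9): add. Components now {n1,n2,n4,n5,n6,n7} {n8}
n4—n8 (9): add. Components now {n1,n2,n4,n5,n6,n7,n8}
Non-tree edge n5—n8 has weight 9, equal to the heaviest edge on its tree cycle — swapping gives another MST of the same weight. Not unique.

No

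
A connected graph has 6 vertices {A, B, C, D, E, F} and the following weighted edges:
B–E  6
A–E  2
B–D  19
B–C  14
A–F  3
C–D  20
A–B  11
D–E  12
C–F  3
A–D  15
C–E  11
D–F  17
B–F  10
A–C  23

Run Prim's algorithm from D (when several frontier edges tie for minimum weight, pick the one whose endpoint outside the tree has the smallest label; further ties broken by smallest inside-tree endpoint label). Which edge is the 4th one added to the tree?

Grow the tree from D using Prim:
Step 1: frontier [D–E 12, A–D 15, D–F 17, B–D 19, C–D 20] → take D–E (12); add E.
Step 2: frontier [A–D 15, D–F 17, B–D 19, C–D 20, A–E 2, B–E 6, C–E 11] → take A–E (2); add A.
Step 3: frontier [A–F 3, A–B 11, A–C 23, D–F 17, B–D 19, C–D 20, B–E 6, C–E 11] → take A–F (3); add F.
Step 4: frontier [A–B 11, A–C 23, B–D 19, C–D 20, B–E 6, C–E 11, C–F 3, B–F 10] → take C–F (3); add C.
Step 5: frontier [A–B 11, B–C 14, B–D 19, B–E 6, B–F 10] → take B–E (6); add B.
The 4th edge added is C–F.

C-F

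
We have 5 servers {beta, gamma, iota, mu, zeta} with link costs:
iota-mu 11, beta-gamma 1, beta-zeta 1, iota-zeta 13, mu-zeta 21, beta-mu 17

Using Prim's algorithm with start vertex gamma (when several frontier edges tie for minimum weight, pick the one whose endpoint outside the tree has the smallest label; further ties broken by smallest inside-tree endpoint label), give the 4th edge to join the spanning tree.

Grow the tree from gamma using Prim:
Step 1: cheapest edge leaving the tree is beta-gamma (1); add beta.
Step 2: cheapest edge leaving the tree is beta-zeta (1); add zeta.
Step 3: cheapest edge leaving the tree is iota-zeta (13); add iota.
Step 4: cheapest edge leaving the tree is iota-mu (11); add mu.
The 4th edge added is iota-mu.

iota-mu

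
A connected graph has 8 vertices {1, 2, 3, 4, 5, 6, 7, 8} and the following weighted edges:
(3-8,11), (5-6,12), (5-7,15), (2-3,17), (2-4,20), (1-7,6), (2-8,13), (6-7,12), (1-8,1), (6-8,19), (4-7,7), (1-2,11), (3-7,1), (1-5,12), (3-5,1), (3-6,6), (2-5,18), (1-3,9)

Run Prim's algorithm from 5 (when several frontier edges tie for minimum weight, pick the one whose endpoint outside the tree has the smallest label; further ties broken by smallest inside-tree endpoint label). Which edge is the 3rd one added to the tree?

Prim's algorithm from 5:
Step 1: cheapest edge leaving the tree is 3-5 (1); add 3.
Step 2: cheapest edge leaving the tree is 3-7 (1); add 7.
Step 3: cheapest edge leaving the tree is 1-7 (6); add 1.
Step 4: cheapest edge leaving the tree is 1-8 (1); add 8.
Step 5: cheapest edge leaving the tree is 3-6 (6); add 6.
Step 6: cheapest edge leaving the tree is 4-7 (7); add 4.
Step 7: cheapest edge leaving the tree is 1-2 (11); add 2.
The 3rd edge added is 1-7.

1-7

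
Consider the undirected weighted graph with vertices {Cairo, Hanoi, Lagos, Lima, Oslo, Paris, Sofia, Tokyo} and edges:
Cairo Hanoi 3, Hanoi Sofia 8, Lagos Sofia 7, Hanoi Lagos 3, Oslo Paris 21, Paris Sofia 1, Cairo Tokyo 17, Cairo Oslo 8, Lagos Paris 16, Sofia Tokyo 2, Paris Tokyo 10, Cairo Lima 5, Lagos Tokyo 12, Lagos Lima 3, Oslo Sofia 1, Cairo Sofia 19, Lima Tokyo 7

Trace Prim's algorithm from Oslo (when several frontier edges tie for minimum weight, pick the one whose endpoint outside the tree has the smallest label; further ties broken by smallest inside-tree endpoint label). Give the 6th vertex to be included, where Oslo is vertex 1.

Hanoi

Prim, starting at Oslo.
Step 1: cheapest edge leaving the tree is Oslo Sofia (1); add Sofia.
Step 2: cheapest edge leaving the tree is Paris Sofia (1); add Paris.
Step 3: cheapest edge leaving the tree is Sofia Tokyo (2); add Tokyo.
Step 4: cheapest edge leaving the tree is Lagos Sofia (7); add Lagos.
Step 5: cheapest edge leaving the tree is Hanoi Lagos (3); add Hanoi.
Step 6: cheapest edge leaving the tree is Cairo Hanoi (3); add Cairo.
Step 7: cheapest edge leaving the tree is Lagos Lima (3); add Lima.
Vertex order: Oslo, Sofia, Paris, Tokyo, Lagos, Hanoi, Cairo, Lima. The 6th vertex is Hanoi.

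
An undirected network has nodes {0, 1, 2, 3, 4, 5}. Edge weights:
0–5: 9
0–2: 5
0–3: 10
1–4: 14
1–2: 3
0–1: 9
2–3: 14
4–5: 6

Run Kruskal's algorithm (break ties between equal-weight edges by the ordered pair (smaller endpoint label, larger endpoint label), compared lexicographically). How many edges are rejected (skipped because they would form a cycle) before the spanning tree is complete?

1

Sort edges by weight, then run Kruskal:
1–2 (3): add. Components now {0} {1,2} {3} {4} {5}
0–2 (5): add. Components now {0,1,2} {3} {4} {5}
4–5 (6): add. Components now {0,1,2} {3} {4,5}
0–1 (9): skip — 0 and 1 already connected.
0–5 (9): add. Components now {0,1,2,4,5} {3}
0–3 (10): add. Components now {0,1,2,3,4,5}
Edges rejected before the tree was complete: 1.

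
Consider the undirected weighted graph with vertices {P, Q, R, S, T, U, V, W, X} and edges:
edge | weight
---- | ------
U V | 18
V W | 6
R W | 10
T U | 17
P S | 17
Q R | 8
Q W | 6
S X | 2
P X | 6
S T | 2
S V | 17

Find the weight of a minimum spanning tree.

64

Grow the tree from U using Prim:
Step 1: cheapest edge leaving the tree is T U (17); add T.
Step 2: cheapest edge leaving the tree is S T (2); add S.
Step 3: cheapest edge leaving the tree is S X (2); add X.
Step 4: cheapest edge leaving the tree is P X (6); add P.
Step 5: cheapest edge leaving the tree is S V (17); add V.
Step 6: cheapest edge leaving the tree is V W (6); add W.
Step 7: cheapest edge leaving the tree is Q W (6); add Q.
Step 8: cheapest edge leaving the tree is Q R (8); add R.
MST edges: T U, S T, S X, P X, S V, V W, Q W, Q R; total weight 17+2+2+6+17+6+6+8 = 64.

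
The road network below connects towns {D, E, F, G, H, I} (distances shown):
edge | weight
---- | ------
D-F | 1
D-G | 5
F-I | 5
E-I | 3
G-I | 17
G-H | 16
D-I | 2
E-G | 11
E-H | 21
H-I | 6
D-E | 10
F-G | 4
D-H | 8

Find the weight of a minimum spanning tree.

Prim, starting at F.
Step 1: frontier [D-F 1, F-G 4, F-I 5] → take D-F (1); add D.
Step 2: frontier [D-I 2, D-G 5, D-H 8, D-E 10, F-G 4, F-I 5] → take D-I (2); add I.
Step 3: frontier [D-G 5, D-H 8, D-E 10, F-G 4, E-I 3, H-I 6, G-I 17] → take E-I (3); add E.
Step 4: frontier [D-G 5, D-H 8, E-G 11, E-H 21, F-G 4, H-I 6, G-I 17] → take F-G (4); add G.
Step 5: frontier [D-H 8, E-H 21, G-H 16, H-I 6] → take H-I (6); add H.
MST edges: D-F, D-I, E-I, F-G, H-I; total weight 1+2+3+4+6 = 16.

16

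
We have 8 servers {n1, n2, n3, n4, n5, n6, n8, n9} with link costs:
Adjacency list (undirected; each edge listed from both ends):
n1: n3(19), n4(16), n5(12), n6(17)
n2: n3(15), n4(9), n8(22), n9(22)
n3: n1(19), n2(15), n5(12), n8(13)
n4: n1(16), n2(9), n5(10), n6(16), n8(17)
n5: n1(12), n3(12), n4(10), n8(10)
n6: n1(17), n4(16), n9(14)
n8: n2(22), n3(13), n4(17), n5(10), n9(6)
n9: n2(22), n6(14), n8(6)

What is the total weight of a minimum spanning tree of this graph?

Kruskal: consider edges lightest-first.
n8-n9 (6): add — endpoints in different components.
n2-n4 (9): add — endpoints in different components.
n4-n5 (10): add — endpoints in different components.
n5-n8 (10): add — endpoints in different components.
n1-n5 (12): add — endpoints in different components.
n3-n5 (12): add — endpoints in different components.
n3-n8 (13): skip — n8 and n3 already connected.
n6-n9 (14): add — endpoints in different components.
MST edges: n8-n9, n2-n4, n4-n5, n5-n8, n1-n5, n3-n5, n6-n9; total weight 6+9+10+10+12+12+14 = 73.

73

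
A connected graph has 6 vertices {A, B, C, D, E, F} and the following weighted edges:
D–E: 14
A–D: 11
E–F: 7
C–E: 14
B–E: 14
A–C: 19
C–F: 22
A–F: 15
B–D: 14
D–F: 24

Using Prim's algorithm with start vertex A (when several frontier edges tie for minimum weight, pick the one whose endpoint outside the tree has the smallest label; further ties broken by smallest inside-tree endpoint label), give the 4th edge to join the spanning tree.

Prim, starting at A.
Step 1: frontier [A–D 11, A–F 15, A–C 19] → take A–D (11); add D.
Step 2: frontier [A–F 15, A–C 19, B–D 14, D–E 14, D–F 24] → take B–D (14); add B.
Step 3: frontier [A–F 15, A–C 19, B–E 14, D–E 14, D–F 24] → take B–E (14); add E.
Step 4: frontier [A–F 15, A–C 19, D–F 24, E–F 7, C–E 14] → take E–F (7); add F.
Step 5: frontier [A–C 19, C–E 14, C–F 22] → take C–E (14); add C.
The 4th edge added is E–F.

E-F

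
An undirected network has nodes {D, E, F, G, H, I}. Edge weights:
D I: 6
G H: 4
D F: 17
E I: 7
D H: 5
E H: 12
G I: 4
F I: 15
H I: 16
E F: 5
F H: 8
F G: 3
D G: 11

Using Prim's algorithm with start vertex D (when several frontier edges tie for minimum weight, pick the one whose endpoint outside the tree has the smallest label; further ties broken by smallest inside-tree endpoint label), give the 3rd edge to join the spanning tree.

F-G

Prim, starting at D.
Step 1: frontier [D H 5, D I 6, D G 11, D F 17] → take D H (5); add H.
Step 2: frontier [D I 6, D G 11, D F 17, G H 4, F H 8, E H 12, H I 16] → take G H (4); add G.
Step 3: frontier [D I 6, D F 17, F G 3, G I 4, F H 8, E H 12, H I 16] → take F G (3); add F.
Step 4: frontier [D I 6, E F 5, F I 15, G I 4, E H 12, H I 16] → take G I (4); add I.
Step 5: frontier [E F 5, E H 12, E I 7] → take E F (5); add E.
The 3rd edge added is F G.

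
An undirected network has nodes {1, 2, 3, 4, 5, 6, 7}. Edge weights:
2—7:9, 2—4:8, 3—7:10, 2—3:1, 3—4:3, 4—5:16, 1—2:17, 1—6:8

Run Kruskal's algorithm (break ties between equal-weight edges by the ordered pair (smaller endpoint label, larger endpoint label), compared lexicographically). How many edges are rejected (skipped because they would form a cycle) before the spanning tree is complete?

2

Kruskal's algorithm — process edges by increasing weight (ties by edge label):
2—3 (1): add. Components now {1} {2,3} {4} {5} {6} {7}
3—4 (3): add. Components now {1} {2,3,4} {5} {6} {7}
1—6 (8): add. Components now {1,6} {2,3,4} {5} {7}
2—4 (8): skip — 2 and 4 already connected.
2—7 (9): add. Components now {1,6} {2,3,4,7} {5}
3—7 (10): skip — 3 and 7 already connected.
4—5 (16): add. Components now {1,6} {2,3,4,5,7}
1—2 (17): add. Components now {1,2,3,4,5,6,7}
Edges rejected before the tree was complete: 2.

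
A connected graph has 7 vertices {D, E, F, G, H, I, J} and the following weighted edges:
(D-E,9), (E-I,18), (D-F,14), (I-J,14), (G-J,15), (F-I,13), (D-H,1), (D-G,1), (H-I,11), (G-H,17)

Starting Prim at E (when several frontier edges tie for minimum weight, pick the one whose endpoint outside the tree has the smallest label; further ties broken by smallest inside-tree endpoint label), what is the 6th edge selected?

Prim, starting at E.
Step 1: cheapest edge leaving the tree is D-E (9); add D.
Step 2: cheapest edge leaving the tree is D-G (1); add G.
Step 3: cheapest edge leaving the tree is D-H (1); add H.
Step 4: cheapest edge leaving the tree is H-I (11); add I.
Step 5: cheapest edge leaving the tree is F-I (13); add F.
Step 6: cheapest edge leaving the tree is I-J (14); add J.
The 6th edge added is I-J.

I-J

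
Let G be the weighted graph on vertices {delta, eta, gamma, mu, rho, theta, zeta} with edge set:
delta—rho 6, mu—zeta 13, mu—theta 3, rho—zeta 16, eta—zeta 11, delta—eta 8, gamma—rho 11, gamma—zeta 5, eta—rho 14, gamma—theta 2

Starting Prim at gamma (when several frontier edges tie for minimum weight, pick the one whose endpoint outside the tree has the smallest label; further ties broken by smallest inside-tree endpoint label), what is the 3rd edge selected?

gamma-zeta

Prim's algorithm from gamma:
Step 1: frontier [gamma—theta 2, gamma—zeta 5, gamma—rho 11] → take gamma—theta (2); add theta.
Step 2: frontier [gamma—zeta 5, gamma—rho 11, mu—theta 3] → take mu—theta (3); add mu.
Step 3: frontier [gamma—zeta 5, gamma—rho 11, mu—zeta 13] → take gamma—zeta (5); add zeta.
Step 4: frontier [gamma—rho 11, eta—zeta 11, rho—zeta 16] → take eta—zeta (11); add eta.
Step 5: frontier [delta—eta 8, eta—rho 14, gamma—rho 11, rho—zeta 16] → take delta—eta (8); add delta.
Step 6: frontier [delta—rho 6, eta—rho 14, gamma—rho 11, rho—zeta 16] → take delta—rho (6); add rho.
The 3rd edge added is gamma—zeta.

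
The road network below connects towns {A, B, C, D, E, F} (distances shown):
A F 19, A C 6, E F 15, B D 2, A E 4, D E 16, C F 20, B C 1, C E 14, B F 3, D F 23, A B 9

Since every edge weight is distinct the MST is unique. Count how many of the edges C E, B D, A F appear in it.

Kruskal's algorithm — process edges by increasing weight (ties by edge label):
B C (1): add — endpoints in different components.
B D (2): add — endpoints in different components.
B F (3): add — endpoints in different components.
A E (4): add — endpoints in different components.
A C (6): add — endpoints in different components.
MST edge set: {B C, B D, B F, A E, A C}.
Of the listed edges, {B D} are in the MST → 1.

1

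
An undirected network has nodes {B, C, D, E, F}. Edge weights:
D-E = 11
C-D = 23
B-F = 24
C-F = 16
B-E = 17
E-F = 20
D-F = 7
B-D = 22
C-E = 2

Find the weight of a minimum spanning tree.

37

Kruskal: consider edges lightest-first.
C-E (2): add — endpoints in different components.
D-F (7): add — endpoints in different components.
D-E (11): add — endpoints in different components.
C-F (16): skip — C and F already connected.
B-E (17): add — endpoints in different components.
MST edges: C-E, D-F, D-E, B-E; total weight 2+7+11+17 = 37.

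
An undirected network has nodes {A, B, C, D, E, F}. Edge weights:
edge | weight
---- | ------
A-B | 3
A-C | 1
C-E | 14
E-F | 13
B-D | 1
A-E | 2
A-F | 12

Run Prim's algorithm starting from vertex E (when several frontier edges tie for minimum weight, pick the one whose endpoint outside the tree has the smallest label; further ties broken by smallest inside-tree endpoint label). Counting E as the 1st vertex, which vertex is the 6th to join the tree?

Grow the tree from E using Prim:
Step 1: cheapest edge leaving the tree is A-E (2); add A.
Step 2: cheapest edge leaving the tree is A-C (1); add C.
Step 3: cheapest edge leaving the tree is A-B (3); add B.
Step 4: cheapest edge leaving the tree is B-D (1); add D.
Step 5: cheapest edge leaving the tree is A-F (12); add F.
Vertex order: E, A, C, B, D, F. The 6th vertex is F.

F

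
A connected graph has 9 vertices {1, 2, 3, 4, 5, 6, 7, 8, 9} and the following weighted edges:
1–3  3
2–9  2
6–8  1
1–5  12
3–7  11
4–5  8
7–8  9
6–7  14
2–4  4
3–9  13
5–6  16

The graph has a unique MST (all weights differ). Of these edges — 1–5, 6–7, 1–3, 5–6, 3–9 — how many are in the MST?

Kruskal: consider edges lightest-first.
6–8 (1): add — endpoints in different components.
2–9 (2): add — endpoints in different components.
1–3 (3): add — endpoints in different components.
2–4 (4): add — endpoints in different components.
4–5 (8): add — endpoints in different components.
7–8 (9): add — endpoints in different components.
3–7 (11): add — endpoints in different components.
1–5 (12): add — endpoints in different components.
MST edge set: {6–8, 2–9, 1–3, 2–4, 4–5, 7–8, 3–7, 1–5}.
Of the listed edges, {1–5, 1–3} are in the MST → 2.

2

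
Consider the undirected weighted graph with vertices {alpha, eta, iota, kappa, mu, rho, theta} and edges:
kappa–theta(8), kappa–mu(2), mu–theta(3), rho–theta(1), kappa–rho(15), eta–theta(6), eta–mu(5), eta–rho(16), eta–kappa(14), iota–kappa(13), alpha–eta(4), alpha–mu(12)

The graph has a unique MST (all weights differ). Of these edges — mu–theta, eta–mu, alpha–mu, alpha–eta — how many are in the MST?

3

Sort edges by weight, then run Kruskal:
rho–theta (1): add — endpoints in different components.
kappa–mu (2): add — endpoints in different components.
mu–theta (3): add — endpoints in different components.
alpha–eta (4): add — endpoints in different components.
eta–mu (5): add — endpoints in different components.
eta–theta (6): skip — eta and theta already connected.
kappa–theta (8): skip — theta and kappa already connected.
alpha–mu (12): skip — alpha and mu already connected.
iota–kappa (13): add — endpoints in different components.
MST edge set: {rho–theta, kappa–mu, mu–theta, alpha–eta, eta–mu, iota–kappa}.
Of the listed edges, {mu–theta, eta–mu, alpha–eta} are in the MST → 3.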